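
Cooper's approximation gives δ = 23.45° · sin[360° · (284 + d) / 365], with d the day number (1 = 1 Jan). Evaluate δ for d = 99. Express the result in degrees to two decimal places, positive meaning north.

360 × (284 + 99) / 365 = 377.753°; sin(377.753°) = 0.3049.
δ = 23.45 × 0.3049 = 7.150° ≈ +7.15°.

+7.15°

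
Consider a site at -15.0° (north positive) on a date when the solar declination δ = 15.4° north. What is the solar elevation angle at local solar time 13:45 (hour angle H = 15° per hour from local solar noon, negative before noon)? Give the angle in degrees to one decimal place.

50.0°

Hour angle H = 15° × (13.75 − 12) = 26.25°.
cos θ_z = sin φ sin δ + cos φ cos δ cos H = (-0.2588)(0.2656) + (0.9659)(0.9641)(0.8969) = 0.7665.
θ_z = arccos(0.7665) = 39.96°, so the elevation is 90° − 39.96° = 50.04°.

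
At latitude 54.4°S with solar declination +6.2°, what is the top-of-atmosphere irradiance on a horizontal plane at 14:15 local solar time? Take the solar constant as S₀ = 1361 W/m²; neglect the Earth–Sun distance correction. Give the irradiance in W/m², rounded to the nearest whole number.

535 W/m²

Hour angle H = 15° × (14.25 − 12) = 33.75°.
With φ = -54.4°, δ = 6.2°, H = 33.75°: sin φ sin δ = -0.0878, cos φ cos δ cos H = 0.4812, so cos θ_z = 0.3934.
Top-of-atmosphere irradiance = S₀ cos θ_z = 1361 × 0.3934 = 535.42 W/m².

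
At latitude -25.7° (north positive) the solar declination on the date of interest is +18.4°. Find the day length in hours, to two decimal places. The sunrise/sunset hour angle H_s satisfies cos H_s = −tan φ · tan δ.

10.77 hours

The sunset hour angle satisfies cos H_s = −tan φ tan δ = 0.1601, giving H_s = 80.79°.
Day length = 2 H_s / 15° h⁻¹ = 161.58° / 15 = 10.772 h.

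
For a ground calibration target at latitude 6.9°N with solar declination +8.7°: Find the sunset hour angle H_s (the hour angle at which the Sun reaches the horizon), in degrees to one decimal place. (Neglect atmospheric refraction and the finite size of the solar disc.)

91.1°

The sunset hour angle satisfies cos H_s = −tan φ tan δ = -0.0185, giving H_s = 91.06°.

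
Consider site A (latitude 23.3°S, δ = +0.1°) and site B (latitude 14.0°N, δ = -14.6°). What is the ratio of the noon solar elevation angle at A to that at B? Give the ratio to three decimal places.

A: 90° − |-23.3 − (0.1)| = 66.60°.
B: 90° − |14.0 − (-14.6)| = 61.40°.
Ratio A/B = 66.6000 / 61.4000 = 1.0847.

1.085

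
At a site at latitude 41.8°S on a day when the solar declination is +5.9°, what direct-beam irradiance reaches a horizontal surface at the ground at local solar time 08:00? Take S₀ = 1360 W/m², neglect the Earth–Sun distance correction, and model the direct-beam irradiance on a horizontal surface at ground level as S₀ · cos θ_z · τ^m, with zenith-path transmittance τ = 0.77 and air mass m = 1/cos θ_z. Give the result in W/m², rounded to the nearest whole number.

Hour angle H = 15° × (8 − 12) = -60.00°.
cos θ_z = sin φ sin δ + cos φ cos δ cos H = (-0.6665)(0.1028) + (0.7455)(0.9947)(0.5000) = 0.3023.
Air mass m = 1/cos θ_z = 1/0.3023 = 3.308; τ^m = 0.77^3.308 = 0.4212.
Surface direct beam = 1360 × 0.3023 × 0.4212 = 173.17 W/m².

173 W/m²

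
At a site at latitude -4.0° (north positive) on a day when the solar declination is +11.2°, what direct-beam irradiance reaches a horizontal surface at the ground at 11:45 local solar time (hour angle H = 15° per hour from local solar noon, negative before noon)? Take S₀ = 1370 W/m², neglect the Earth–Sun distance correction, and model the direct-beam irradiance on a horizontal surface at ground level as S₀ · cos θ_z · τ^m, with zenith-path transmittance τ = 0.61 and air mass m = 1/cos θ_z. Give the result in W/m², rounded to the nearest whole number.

790 W/m²

Hour angle H = 15° × (11.75 − 12) = -3.75°.
With φ = -4.0°, δ = 11.2°, H = -3.75°: sin φ sin δ = -0.0135, cos φ cos δ cos H = 0.9765, so cos θ_z = 0.9630.
Air mass m = 1/cos θ_z = 1/0.9630 = 1.038; τ^m = 0.61^1.038 = 0.5986.
Surface direct beam = 1370 × 0.9630 × 0.5986 = 789.74 W/m².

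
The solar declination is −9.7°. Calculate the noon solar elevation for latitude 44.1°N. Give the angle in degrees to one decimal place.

At local solar noon the hour angle is zero, so the elevation is 90° − |φ − δ| = 90° − |44.1° − (-9.7°)| = 90° − 53.8° = 36.2°.

36.2°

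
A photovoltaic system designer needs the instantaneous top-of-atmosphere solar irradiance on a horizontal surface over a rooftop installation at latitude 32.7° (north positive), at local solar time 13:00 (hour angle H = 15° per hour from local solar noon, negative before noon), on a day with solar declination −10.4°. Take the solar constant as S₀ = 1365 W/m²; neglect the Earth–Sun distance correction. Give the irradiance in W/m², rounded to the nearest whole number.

Hour angle H = 15° × (13 − 12) = 15.00°.
With φ = 32.7°, δ = -10.4°, H = 15.00°: sin φ sin δ = -0.0975, cos φ cos δ cos H = 0.7995, so cos θ_z = 0.7020.
Top-of-atmosphere irradiance = S₀ cos θ_z = 1365 × 0.7020 = 958.23 W/m².

958 W/m²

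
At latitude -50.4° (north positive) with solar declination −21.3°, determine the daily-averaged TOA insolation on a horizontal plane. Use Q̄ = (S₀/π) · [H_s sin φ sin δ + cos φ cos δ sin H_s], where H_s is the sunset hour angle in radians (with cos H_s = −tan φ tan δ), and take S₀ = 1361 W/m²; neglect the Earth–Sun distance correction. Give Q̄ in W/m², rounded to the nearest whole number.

cos H_s = −tan(-50.4°) · tan(-21.3°) = -0.4713, so H_s = arccos(-0.4713) = 118.12°. In radians, H_s = 2.0616.
H_s sin φ sin δ = 2.0616 × -0.7705 × -0.3633 = 0.5771.
cos φ cos δ sin H_s = 0.6374 × 0.9317 × 0.8820 = 0.5238.
Q̄ = (1361/π) × (0.5771 + 0.5238) = 433.22 × 1.1009 = 476.93 W/m².

477 W/m²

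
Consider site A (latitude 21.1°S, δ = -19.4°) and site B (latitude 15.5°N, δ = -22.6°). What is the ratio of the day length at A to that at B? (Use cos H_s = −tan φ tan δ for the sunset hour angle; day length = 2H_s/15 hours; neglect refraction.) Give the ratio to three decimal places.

A: H_s = arccos(−tan -21.1° · tan -19.4°) = 97.81°, so 2H_s/15 = 13.0413 h.
B: H_s = arccos(−tan 15.5° · tan -22.6°) = 83.37°, so 2H_s/15 = 11.1160 h.
Ratio A/B = 13.0413 / 11.1160 = 1.1732.

1.173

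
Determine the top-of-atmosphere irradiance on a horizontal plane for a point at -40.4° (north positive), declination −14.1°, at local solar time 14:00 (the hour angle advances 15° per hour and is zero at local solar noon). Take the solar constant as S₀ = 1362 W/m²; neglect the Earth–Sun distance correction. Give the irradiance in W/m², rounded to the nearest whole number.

1086 W/m²

Hour angle H = 15° × (14 − 12) = 30.00°.
cos θ_z = sin φ sin δ + cos φ cos δ cos H = (-0.6481)(-0.2436) + (0.7615)(0.9699)(0.8660) = 0.7975.
Top-of-atmosphere irradiance = S₀ cos θ_z = 1362 × 0.7975 = 1086.19 W/m².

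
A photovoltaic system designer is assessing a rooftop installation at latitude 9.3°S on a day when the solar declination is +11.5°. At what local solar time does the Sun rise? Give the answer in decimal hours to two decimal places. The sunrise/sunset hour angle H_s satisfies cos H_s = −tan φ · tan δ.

6.13 h

cos H_s = −tan(-9.3°) · tan(11.5°) = 0.0333, so H_s = arccos(0.0333) = 88.09°.
Sunrise is at 12 − H_s/15 = 12 − 5.873 = 6.127 h local solar time.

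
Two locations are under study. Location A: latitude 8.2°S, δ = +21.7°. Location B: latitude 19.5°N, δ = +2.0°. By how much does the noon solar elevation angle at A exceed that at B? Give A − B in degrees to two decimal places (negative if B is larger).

-12.40°

A: 90° − |-8.2 − (21.7)| = 60.10°.
B: 90° − |19.5 − (2.0)| = 72.50°.
A − B = 60.10 − 72.50 = -12.40°.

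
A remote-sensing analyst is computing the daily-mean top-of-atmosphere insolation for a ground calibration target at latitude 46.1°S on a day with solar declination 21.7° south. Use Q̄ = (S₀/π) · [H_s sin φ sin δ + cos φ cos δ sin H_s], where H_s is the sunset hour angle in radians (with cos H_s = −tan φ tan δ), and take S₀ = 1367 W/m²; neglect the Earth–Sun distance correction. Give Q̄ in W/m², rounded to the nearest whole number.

cos H_s = −tan(-46.1°) · tan(-21.7°) = -0.4135, so H_s = arccos(-0.4135) = 114.42°. In radians, H_s = 1.9970.
H_s sin φ sin δ = 1.9970 × -0.7206 × -0.3697 = 0.5320.
cos φ cos δ sin H_s = 0.6934 × 0.9291 × 0.9105 = 0.5866.
Q̄ = (1367/π) × (0.5320 + 0.5866) = 435.13 × 1.1186 = 486.74 W/m².

487 W/m²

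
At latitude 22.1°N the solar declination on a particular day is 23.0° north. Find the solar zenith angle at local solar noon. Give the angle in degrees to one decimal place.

At local solar noon the hour angle is zero, so the zenith angle is |φ − δ| = |22.1° − (23.0°)| = 0.9°.

0.9°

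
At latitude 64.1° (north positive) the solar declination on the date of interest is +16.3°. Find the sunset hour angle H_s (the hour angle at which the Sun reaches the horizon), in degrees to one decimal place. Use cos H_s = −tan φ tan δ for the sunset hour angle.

127.0°

The sunset hour angle satisfies cos H_s = −tan φ tan δ = -0.6022, giving H_s = 127.03°.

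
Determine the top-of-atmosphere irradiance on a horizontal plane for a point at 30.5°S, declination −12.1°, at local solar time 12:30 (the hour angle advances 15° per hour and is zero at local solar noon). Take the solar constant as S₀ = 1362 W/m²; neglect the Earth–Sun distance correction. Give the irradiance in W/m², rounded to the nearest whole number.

1283 W/m²

Hour angle H = 15° × (12.5 − 12) = 7.50°.
With φ = -30.5°, δ = -12.1°, H = 7.50°: sin φ sin δ = 0.1064, cos φ cos δ cos H = 0.8353, so cos θ_z = 0.9417.
Top-of-atmosphere irradiance = S₀ cos θ_z = 1362 × 0.9417 = 1282.60 W/m².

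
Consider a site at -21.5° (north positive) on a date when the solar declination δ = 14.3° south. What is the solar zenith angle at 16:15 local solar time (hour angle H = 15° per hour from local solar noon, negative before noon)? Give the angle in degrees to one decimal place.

Hour angle H = 15° × (16.25 − 12) = 63.75°.
With φ = -21.5°, δ = -14.3°, H = 63.75°: sin φ sin δ = 0.0905, cos φ cos δ cos H = 0.3988, so cos θ_z = 0.4893.
θ_z = arccos(0.4893) = 60.71°.

60.7°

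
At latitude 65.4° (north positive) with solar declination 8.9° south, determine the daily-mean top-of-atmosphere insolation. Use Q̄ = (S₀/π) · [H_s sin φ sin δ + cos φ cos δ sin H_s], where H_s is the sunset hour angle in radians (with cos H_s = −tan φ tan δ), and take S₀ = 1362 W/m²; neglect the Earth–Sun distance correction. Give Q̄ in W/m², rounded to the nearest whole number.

cos H_s = −tan(65.4°) · tan(-8.9°) = 0.3420, so H_s = arccos(0.3420) = 70.00°. In radians, H_s = 1.2217.
H_s sin φ sin δ = 1.2217 × 0.9092 × -0.1547 = -0.1718.
cos φ cos δ sin H_s = 0.4163 × 0.9880 × 0.9397 = 0.3865.
Q̄ = (1362/π) × (-0.1718 + 0.3865) = 433.54 × 0.2147 = 93.08 W/m².

93 W/m²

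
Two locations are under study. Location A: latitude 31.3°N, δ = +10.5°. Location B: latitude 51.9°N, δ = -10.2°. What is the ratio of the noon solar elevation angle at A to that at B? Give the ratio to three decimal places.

2.480

A: 90° − |31.3 − (10.5)| = 69.20°.
B: 90° − |51.9 − (-10.2)| = 27.90°.
Ratio A/B = 69.2000 / 27.9000 = 2.4803.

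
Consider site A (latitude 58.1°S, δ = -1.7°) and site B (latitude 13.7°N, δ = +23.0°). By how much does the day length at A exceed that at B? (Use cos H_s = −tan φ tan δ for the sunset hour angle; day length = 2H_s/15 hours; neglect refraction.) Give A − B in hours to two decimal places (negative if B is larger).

-0.43 h

A: H_s = arccos(−tan -58.1° · tan -1.7°) = 92.73°, so 2H_s/15 = 12.3640 h.
B: H_s = arccos(−tan 13.7° · tan 23.0°) = 95.94°, so 2H_s/15 = 12.7920 h.
A − B = 12.3640 − 12.7920 = -0.4280 h.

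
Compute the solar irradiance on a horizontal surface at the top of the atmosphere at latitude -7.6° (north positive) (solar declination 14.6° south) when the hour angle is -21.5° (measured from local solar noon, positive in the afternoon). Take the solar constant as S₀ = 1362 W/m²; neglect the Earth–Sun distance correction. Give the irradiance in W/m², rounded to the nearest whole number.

cos θ_z = sin φ sin δ + cos φ cos δ cos H = (-0.1323)(-0.2521) + (0.9912)(0.9677)(0.9304) = 0.9258.
Top-of-atmosphere irradiance = S₀ cos θ_z = 1362 × 0.9258 = 1260.94 W/m².

1261 W/m²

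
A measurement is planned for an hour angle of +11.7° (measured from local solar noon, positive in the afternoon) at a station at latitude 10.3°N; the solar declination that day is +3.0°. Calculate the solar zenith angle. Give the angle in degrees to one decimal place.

cos θ_z = sin(10.3°) sin(3.0°) + cos(10.3°) cos(3.0°) cos(11.70°) = 0.0094 + 0.9621 = 0.9715.
θ_z = arccos(0.9715) = 13.71°.

13.7°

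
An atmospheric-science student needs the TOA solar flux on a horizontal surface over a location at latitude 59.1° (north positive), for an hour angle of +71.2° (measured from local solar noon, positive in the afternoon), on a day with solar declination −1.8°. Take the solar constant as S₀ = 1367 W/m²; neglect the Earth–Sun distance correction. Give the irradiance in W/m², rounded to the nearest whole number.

cos θ_z = sin(59.1°) sin(-1.8°) + cos(59.1°) cos(-1.8°) cos(71.20°) = -0.0270 + 0.1654 = 0.1384.
Top-of-atmosphere irradiance = S₀ cos θ_z = 1367 × 0.1384 = 189.19 W/m².

189 W/m²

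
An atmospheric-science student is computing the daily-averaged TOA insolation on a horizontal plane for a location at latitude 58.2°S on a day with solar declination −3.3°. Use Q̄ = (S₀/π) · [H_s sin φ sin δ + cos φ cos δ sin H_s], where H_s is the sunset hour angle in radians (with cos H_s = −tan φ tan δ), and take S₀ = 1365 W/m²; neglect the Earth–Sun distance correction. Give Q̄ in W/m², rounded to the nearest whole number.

−tan φ tan δ = −(-1.6128)(-0.0577) = -0.0931; H_s = arccos(-0.0931) = 95.34°. In radians, H_s = 1.6640.
H_s sin φ sin δ = 1.6640 × -0.8499 × -0.0576 = 0.0815.
cos φ cos δ sin H_s = 0.5270 × 0.9983 × 0.9957 = 0.5238.
Q̄ = (1365/π) × (0.0815 + 0.5238) = 434.49 × 0.6053 = 263.00 W/m².

263 W/m²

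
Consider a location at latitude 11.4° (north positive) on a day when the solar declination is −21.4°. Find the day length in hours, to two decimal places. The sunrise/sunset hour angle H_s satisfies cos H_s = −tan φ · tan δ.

The sunset hour angle satisfies cos H_s = −tan φ tan δ = 0.0790, giving H_s = 85.47°.
Day length = 2 H_s / 15° h⁻¹ = 170.94° / 15 = 11.396 h.

11.40 hours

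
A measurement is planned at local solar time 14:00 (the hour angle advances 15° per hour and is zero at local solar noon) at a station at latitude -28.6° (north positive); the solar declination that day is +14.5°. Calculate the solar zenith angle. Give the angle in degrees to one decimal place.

Hour angle H = 15° × (14 − 12) = 30.00°.
With φ = -28.6°, δ = 14.5°, H = 30.00°: sin φ sin δ = -0.1199, cos φ cos δ cos H = 0.7361, so cos θ_z = 0.6162.
θ_z = arccos(0.6162) = 51.96°.

52.0°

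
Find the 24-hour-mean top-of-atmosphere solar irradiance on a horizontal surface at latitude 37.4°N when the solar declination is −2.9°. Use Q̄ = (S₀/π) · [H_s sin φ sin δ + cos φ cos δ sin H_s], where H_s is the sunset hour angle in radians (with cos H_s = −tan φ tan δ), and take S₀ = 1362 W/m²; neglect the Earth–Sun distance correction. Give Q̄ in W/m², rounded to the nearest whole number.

323 W/m²

cos H_s = −tan(37.4°) · tan(-2.9°) = 0.0387, so H_s = arccos(0.0387) = 87.78°. In radians, H_s = 1.5321.
H_s sin φ sin δ = 1.5321 × 0.6074 × -0.0506 = -0.0471.
cos φ cos δ sin H_s = 0.7944 × 0.9987 × 0.9993 = 0.7928.
Q̄ = (1362/π) × (-0.0471 + 0.7928) = 433.54 × 0.7457 = 323.29 W/m².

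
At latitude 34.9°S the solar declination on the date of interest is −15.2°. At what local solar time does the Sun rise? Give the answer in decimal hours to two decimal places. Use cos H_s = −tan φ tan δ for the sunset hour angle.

5.27 h

The sunset hour angle satisfies cos H_s = −tan φ tan δ = -0.1895, giving H_s = 100.92°.
Sunrise is at 12 − H_s/15 = 12 − 6.728 = 5.272 h local solar time.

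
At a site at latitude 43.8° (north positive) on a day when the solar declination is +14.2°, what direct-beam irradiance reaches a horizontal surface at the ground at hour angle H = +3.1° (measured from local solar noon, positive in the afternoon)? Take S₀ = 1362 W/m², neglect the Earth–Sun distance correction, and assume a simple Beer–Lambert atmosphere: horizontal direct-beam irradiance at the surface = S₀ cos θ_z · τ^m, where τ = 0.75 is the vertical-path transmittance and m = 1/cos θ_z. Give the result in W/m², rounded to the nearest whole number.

849 W/m²

cos θ_z = sin(43.8°) sin(14.2°) + cos(43.8°) cos(14.2°) cos(3.10°) = 0.1698 + 0.6987 = 0.8685.
Air mass m = 1/cos θ_z = 1/0.8685 = 1.151; τ^m = 0.75^1.151 = 0.7181.
Surface direct beam = 1362 × 0.8685 × 0.7181 = 849.44 W/m².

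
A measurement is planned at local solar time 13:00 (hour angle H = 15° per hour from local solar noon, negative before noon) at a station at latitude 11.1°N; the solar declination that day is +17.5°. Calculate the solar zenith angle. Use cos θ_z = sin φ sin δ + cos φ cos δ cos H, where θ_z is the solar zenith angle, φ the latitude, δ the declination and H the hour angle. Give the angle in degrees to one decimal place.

Hour angle H = 15° × (13 − 12) = 15.00°.
cos θ_z = sin(11.1°) sin(17.5°) + cos(11.1°) cos(17.5°) cos(15.00°) = 0.0579 + 0.9040 = 0.9619.
θ_z = arccos(0.9619) = 15.87°.

15.9°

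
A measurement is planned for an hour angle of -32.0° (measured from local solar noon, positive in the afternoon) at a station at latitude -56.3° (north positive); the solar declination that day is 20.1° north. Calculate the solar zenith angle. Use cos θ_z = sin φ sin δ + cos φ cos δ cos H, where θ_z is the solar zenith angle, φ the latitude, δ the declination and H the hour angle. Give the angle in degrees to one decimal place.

81.0°

With φ = -56.3°, δ = 20.1°, H = -32.00°: sin φ sin δ = -0.2859, cos φ cos δ cos H = 0.4419, so cos θ_z = 0.1560.
θ_z = arccos(0.1560) = 81.03°.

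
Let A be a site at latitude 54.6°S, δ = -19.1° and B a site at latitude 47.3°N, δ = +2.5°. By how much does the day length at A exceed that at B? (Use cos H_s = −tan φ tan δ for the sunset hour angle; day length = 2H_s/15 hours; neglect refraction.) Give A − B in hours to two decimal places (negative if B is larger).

A: H_s = arccos(−tan -54.6° · tan -19.1°) = 119.16°, so 2H_s/15 = 15.8880 h.
B: H_s = arccos(−tan 47.3° · tan 2.5°) = 92.71°, so 2H_s/15 = 12.3613 h.
A − B = 15.8880 − 12.3613 = 3.5267 h.

+3.53 h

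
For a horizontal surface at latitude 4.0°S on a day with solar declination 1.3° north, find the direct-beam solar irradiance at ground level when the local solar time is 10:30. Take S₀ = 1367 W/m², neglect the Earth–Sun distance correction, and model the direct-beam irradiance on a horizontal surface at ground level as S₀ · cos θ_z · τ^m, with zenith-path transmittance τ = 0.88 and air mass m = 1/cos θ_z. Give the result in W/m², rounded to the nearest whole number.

Hour angle H = 15° × (10.5 − 12) = -22.50°.
cos θ_z = sin(-4.0°) sin(1.3°) + cos(-4.0°) cos(1.3°) cos(-22.50°) = -0.0016 + 0.9214 = 0.9198.
Air mass m = 1/cos θ_z = 1/0.9198 = 1.087; τ^m = 0.88^1.087 = 0.8703.
Surface direct beam = 1367 × 0.9198 × 0.8703 = 1094.29 W/m².

1094 W/m²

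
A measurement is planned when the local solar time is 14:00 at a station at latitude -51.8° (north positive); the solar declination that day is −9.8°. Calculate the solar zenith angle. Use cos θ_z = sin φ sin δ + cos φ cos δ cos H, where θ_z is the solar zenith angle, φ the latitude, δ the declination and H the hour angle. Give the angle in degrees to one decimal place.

48.6°

Hour angle H = 15° × (14 − 12) = 30.00°.
cos θ_z = sin φ sin δ + cos φ cos δ cos H = (-0.7859)(-0.1702) + (0.6184)(0.9854)(0.8660) = 0.6615.
θ_z = arccos(0.6615) = 48.59°.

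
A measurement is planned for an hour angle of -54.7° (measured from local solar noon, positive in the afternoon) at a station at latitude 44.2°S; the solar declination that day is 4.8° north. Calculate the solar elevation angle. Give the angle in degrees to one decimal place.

20.8°

cos θ_z = sin(-44.2°) sin(4.8°) + cos(-44.2°) cos(4.8°) cos(-54.70°) = -0.0583 + 0.4128 = 0.3545.
θ_z = arccos(0.3545) = 69.24°, so the elevation is 90° − 69.24° = 20.76°.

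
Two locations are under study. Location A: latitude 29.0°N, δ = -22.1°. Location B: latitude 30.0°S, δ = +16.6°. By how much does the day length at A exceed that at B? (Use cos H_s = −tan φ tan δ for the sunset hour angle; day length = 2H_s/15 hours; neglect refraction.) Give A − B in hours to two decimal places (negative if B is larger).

A: H_s = arccos(−tan 29.0° · tan -22.1°) = 76.99°, so 2H_s/15 = 10.2653 h.
B: H_s = arccos(−tan -30.0° · tan 16.6°) = 80.09°, so 2H_s/15 = 10.6787 h.
A − B = 10.2653 − 10.6787 = -0.4134 h.

-0.41 h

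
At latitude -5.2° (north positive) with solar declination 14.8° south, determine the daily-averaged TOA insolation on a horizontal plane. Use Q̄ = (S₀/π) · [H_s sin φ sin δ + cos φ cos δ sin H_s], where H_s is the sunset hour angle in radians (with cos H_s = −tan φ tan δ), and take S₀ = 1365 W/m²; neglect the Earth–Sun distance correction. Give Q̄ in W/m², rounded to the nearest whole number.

cos H_s = −tan(-5.2°) · tan(-14.8°) = -0.0240, so H_s = arccos(-0.0240) = 91.38°. In radians, H_s = 1.5949.
H_s sin φ sin δ = 1.5949 × -0.0906 × -0.2554 = 0.0369.
cos φ cos δ sin H_s = 0.9959 × 0.9668 × 0.9997 = 0.9625.
Q̄ = (1365/π) × (0.0369 + 0.9625) = 434.49 × 0.9994 = 434.23 W/m².

434 W/m²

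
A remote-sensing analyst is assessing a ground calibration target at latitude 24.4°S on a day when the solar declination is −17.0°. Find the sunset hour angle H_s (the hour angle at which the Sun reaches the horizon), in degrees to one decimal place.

The sunset hour angle satisfies cos H_s = −tan φ tan δ = -0.1387, giving H_s = 97.97°.

98.0°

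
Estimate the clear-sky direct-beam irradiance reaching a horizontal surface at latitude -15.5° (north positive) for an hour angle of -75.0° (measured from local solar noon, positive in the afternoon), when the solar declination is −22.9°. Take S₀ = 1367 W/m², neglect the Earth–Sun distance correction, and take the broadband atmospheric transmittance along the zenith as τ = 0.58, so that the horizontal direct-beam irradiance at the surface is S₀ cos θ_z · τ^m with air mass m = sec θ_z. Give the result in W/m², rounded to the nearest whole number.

89 W/m²

cos θ_z = sin(-15.5°) sin(-22.9°) + cos(-15.5°) cos(-22.9°) cos(-75.00°) = 0.1040 + 0.2297 = 0.3337.
Air mass m = 1/cos θ_z = 1/0.3337 = 2.997; τ^m = 0.58^2.997 = 0.1954.
Surface direct beam = 1367 × 0.3337 × 0.1954 = 89.14 W/m².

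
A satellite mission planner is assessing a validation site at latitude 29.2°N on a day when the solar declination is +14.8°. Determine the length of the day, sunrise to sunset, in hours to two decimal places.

cos H_s = −tan(29.2°) · tan(14.8°) = -0.1477, so H_s = arccos(-0.1477) = 98.49°.
Day length = 2 H_s / 15° h⁻¹ = 196.98° / 15 = 13.132 h.

13.13 hours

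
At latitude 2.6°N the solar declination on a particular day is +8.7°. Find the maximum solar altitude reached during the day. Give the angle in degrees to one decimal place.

83.9°

At local solar noon the hour angle is zero, so the elevation is 90° − |φ − δ| = 90° − |2.6° − (8.7°)| = 90° − 6.1° = 83.9°.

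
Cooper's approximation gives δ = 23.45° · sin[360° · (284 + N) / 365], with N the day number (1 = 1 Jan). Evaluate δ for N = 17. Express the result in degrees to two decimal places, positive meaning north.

-20.92°

360 × (284 + 17) / 365 = 296.877°; sin(296.877°) = -0.8920.
δ = 23.45 × -0.8920 = -20.917° ≈ -20.92°.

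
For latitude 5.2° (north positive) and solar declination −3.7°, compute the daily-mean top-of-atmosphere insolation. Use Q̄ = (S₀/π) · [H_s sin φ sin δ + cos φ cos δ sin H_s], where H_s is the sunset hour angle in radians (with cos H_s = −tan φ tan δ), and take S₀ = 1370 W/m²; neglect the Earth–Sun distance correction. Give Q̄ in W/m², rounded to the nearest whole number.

429 W/m²

cos H_s = −tan(5.2°) · tan(-3.7°) = 0.0059, so H_s = arccos(0.0059) = 89.66°. In radians, H_s = 1.5649.
H_s sin φ sin δ = 1.5649 × 0.0906 × -0.0645 = -0.0091.
cos φ cos δ sin H_s = 0.9959 × 0.9979 × 1.0000 = 0.9938.
Q̄ = (1370/π) × (-0.0091 + 0.9938) = 436.08 × 0.9847 = 429.41 W/m².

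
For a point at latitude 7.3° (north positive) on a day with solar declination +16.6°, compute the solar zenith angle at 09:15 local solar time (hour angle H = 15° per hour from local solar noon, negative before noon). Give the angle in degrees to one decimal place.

41.3°

Hour angle H = 15° × (9.25 − 12) = -41.25°.
cos θ_z = sin φ sin δ + cos φ cos δ cos H = (0.1271)(0.2857) + (0.9919)(0.9583)(0.7518) = 0.7509.
θ_z = arccos(0.7509) = 41.33°.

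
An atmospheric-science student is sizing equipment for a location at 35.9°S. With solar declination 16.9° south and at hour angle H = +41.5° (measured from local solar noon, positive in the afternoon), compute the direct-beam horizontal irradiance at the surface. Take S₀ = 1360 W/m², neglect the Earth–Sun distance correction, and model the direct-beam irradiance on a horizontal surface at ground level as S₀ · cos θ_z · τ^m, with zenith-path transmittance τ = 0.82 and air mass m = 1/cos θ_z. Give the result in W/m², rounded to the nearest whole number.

cos θ_z = sin φ sin δ + cos φ cos δ cos H = (-0.5864)(-0.2907) + (0.8100)(0.9568)(0.7490) = 0.7509.
Air mass m = 1/cos θ_z = 1/0.7509 = 1.332; τ^m = 0.82^1.332 = 0.7677.
Surface direct beam = 1360 × 0.7509 × 0.7677 = 783.99 W/m².

784 W/m²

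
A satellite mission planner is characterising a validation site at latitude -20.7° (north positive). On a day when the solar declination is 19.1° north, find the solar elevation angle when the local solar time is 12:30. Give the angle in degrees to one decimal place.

Hour angle H = 15° × (12.5 − 12) = 7.50°.
cos θ_z = sin φ sin δ + cos φ cos δ cos H = (-0.3535)(0.3272) + (0.9354)(0.9449)(0.9914) = 0.7606.
θ_z = arccos(0.7606) = 40.48°, so the elevation is 90° − 40.48° = 49.52°.

49.5°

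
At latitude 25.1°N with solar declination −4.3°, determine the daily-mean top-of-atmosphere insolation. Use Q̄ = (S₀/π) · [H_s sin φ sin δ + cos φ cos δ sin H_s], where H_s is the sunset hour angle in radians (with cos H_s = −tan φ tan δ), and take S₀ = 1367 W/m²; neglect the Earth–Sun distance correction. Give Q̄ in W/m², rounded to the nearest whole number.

The sunset hour angle satisfies cos H_s = −tan φ tan δ = 0.0352, giving H_s = 87.98°. In radians, H_s = 1.5355.
H_s sin φ sin δ = 1.5355 × 0.4242 × -0.0750 = -0.0489.
cos φ cos δ sin H_s = 0.9056 × 0.9972 × 0.9994 = 0.9025.
Q̄ = (1367/π) × (-0.0489 + 0.9025) = 435.13 × 0.8536 = 371.43 W/m².

371 W/m²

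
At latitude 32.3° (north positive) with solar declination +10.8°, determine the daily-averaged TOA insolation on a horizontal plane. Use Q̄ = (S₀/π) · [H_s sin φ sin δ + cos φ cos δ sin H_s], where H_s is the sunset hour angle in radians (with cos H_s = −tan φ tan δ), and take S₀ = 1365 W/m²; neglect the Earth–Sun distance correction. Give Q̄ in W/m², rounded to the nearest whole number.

432 W/m²

The sunset hour angle satisfies cos H_s = −tan φ tan δ = -0.1206, giving H_s = 96.93°. In radians, H_s = 1.6917.
H_s sin φ sin δ = 1.6917 × 0.5344 × 0.1874 = 0.1694.
cos φ cos δ sin H_s = 0.8453 × 0.9823 × 0.9927 = 0.8243.
Q̄ = (1365/π) × (0.1694 + 0.8243) = 434.49 × 0.9937 = 431.75 W/m².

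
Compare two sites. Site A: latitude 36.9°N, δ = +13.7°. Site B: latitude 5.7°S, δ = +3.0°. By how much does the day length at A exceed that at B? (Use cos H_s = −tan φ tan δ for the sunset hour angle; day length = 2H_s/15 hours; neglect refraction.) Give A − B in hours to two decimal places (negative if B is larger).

A: H_s = arccos(−tan 36.9° · tan 13.7°) = 100.55°, so 2H_s/15 = 13.4067 h.
B: H_s = arccos(−tan -5.7° · tan 3.0°) = 89.70°, so 2H_s/15 = 11.9600 h.
A − B = 13.4067 − 11.9600 = 1.4467 h.

+1.45 h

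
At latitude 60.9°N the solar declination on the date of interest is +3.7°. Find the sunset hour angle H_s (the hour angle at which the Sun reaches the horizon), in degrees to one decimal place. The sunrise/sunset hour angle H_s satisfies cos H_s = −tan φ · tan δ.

−tan φ tan δ = −(1.7966)(0.0647) = -0.1162; H_s = arccos(-0.1162) = 96.67°.

96.7°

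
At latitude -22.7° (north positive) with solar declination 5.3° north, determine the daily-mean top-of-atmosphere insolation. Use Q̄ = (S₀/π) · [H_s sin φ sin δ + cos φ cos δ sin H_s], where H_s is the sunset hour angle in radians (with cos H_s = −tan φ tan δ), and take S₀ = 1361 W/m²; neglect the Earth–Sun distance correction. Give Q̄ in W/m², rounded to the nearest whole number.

374 W/m²

The sunset hour angle satisfies cos H_s = −tan φ tan δ = 0.0388, giving H_s = 87.78°. In radians, H_s = 1.5321.
H_s sin φ sin δ = 1.5321 × -0.3859 × 0.0924 = -0.0546.
cos φ cos δ sin H_s = 0.9225 × 0.9957 × 0.9993 = 0.9179.
Q̄ = (1361/π) × (-0.0546 + 0.9179) = 433.22 × 0.8633 = 374.00 W/m².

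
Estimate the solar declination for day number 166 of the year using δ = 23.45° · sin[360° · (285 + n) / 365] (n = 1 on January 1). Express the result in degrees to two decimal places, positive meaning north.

360 × (285 + 166) / 365 = 444.822°; sin(444.822°) = 0.9959.
δ = 23.45 × 0.9959 = 23.354° ≈ +23.35°.

+23.35°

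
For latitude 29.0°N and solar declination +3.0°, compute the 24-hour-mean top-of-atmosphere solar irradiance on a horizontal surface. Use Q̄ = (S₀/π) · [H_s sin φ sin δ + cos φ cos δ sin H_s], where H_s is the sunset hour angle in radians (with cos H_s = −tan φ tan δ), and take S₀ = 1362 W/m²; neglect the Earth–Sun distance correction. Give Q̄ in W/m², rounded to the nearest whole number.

−tan φ tan δ = −(0.5543)(0.0524) = -0.0290; H_s = arccos(-0.0290) = 91.66°. In radians, H_s = 1.5998.
H_s sin φ sin δ = 1.5998 × 0.4848 × 0.0523 = 0.0406.
cos φ cos δ sin H_s = 0.8746 × 0.9986 × 0.9996 = 0.8730.
Q̄ = (1362/π) × (0.0406 + 0.8730) = 433.54 × 0.9136 = 396.08 W/m².

396 W/m²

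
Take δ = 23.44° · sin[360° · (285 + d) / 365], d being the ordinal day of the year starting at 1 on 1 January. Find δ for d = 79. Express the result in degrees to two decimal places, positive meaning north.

-0.40°

360 × (285 + 79) / 365 = 359.014°; sin(359.014°) = -0.0172.
δ = 23.44 × -0.0172 = -0.403° ≈ -0.40°.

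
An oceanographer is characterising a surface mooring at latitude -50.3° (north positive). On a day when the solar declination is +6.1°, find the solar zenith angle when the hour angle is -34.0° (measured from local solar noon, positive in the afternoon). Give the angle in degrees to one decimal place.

With φ = -50.3°, δ = 6.1°, H = -34.00°: sin φ sin δ = -0.0818, cos φ cos δ cos H = 0.5266, so cos θ_z = 0.4448.
θ_z = arccos(0.4448) = 63.59°.

63.6°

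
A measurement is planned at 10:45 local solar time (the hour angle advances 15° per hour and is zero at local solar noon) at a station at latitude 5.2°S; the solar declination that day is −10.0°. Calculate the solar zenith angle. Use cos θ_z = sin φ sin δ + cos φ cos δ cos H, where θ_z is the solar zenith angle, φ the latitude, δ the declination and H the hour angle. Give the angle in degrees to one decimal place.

Hour angle H = 15° × (10.75 − 12) = -18.75°.
With φ = -5.2°, δ = -10.0°, H = -18.75°: sin φ sin δ = 0.0157, cos φ cos δ cos H = 0.9287, so cos θ_z = 0.9444.
θ_z = arccos(0.9444) = 19.20°.

19.2°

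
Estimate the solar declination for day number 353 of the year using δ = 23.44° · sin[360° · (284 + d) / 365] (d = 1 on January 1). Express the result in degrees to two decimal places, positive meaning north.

-23.43°

360 × (284 + 353) / 365 = 628.274°; sin(628.274°) = -0.9995.
δ = 23.44 × -0.9995 = -23.428° ≈ -23.43°.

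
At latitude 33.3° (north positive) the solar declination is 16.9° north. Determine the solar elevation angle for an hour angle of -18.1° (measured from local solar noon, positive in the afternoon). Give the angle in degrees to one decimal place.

66.9°

With φ = 33.3°, δ = 16.9°, H = -18.10°: sin φ sin δ = 0.1596, cos φ cos δ cos H = 0.7601, so cos θ_z = 0.9197.
θ_z = arccos(0.9197) = 23.12°, so the elevation is 90° − 23.12° = 66.88°.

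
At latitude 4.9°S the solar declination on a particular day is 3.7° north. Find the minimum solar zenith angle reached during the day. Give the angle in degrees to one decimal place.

At local solar noon the hour angle is zero, so the zenith angle is |φ − δ| = |-4.9° − (3.7°)| = 8.6°.

8.6°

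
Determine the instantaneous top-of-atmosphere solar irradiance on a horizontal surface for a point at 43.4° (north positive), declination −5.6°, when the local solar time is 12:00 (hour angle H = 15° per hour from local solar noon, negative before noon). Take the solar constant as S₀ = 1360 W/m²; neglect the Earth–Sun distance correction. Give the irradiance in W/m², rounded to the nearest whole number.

892 W/m²

Hour angle H = 15° × (12 − 12) = 0.00°.
cos θ_z = sin(43.4°) sin(-5.6°) + cos(43.4°) cos(-5.6°) cos(0.00°) = -0.0670 + 0.7231 = 0.6561.
Top-of-atmosphere irradiance = S₀ cos θ_z = 1360 × 0.6561 = 892.30 W/m².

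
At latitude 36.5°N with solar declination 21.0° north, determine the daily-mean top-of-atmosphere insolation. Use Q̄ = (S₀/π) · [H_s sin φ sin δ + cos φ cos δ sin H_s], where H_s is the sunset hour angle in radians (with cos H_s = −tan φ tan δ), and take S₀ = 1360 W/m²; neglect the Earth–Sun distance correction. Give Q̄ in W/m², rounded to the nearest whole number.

The sunset hour angle satisfies cos H_s = −tan φ tan δ = -0.2840, giving H_s = 106.50°. In radians, H_s = 1.8588.
H_s sin φ sin δ = 1.8588 × 0.5948 × 0.3584 = 0.3963.
cos φ cos δ sin H_s = 0.8039 × 0.9336 × 0.9588 = 0.7196.
Q̄ = (1360/π) × (0.3963 + 0.7196) = 432.90 × 1.1159 = 483.07 W/m².

483 W/m²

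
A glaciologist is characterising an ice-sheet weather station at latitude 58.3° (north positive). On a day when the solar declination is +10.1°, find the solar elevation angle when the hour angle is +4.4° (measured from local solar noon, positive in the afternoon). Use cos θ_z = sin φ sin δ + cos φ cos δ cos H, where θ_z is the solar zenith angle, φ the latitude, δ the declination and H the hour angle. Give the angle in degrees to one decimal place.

With φ = 58.3°, δ = 10.1°, H = 4.40°: sin φ sin δ = 0.1492, cos φ cos δ cos H = 0.5158, so cos θ_z = 0.6650.
θ_z = arccos(0.6650) = 48.32°, so the elevation is 90° − 48.32° = 41.68°.

41.7°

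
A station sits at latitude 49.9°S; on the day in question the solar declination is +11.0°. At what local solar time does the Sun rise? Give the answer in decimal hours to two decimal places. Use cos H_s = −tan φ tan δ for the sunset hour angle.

cos H_s = −tan(-49.9°) · tan(11.0°) = 0.2308, so H_s = arccos(0.2308) = 76.66°.
Sunrise is at 12 − H_s/15 = 12 − 5.111 = 6.889 h local solar time.

6.89 h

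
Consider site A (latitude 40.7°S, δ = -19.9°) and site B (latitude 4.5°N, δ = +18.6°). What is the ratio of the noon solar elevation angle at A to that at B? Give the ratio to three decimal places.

A: 90° − |-40.7 − (-19.9)| = 69.20°.
B: 90° − |4.5 − (18.6)| = 75.90°.
Ratio A/B = 69.2000 / 75.9000 = 0.9117.

0.912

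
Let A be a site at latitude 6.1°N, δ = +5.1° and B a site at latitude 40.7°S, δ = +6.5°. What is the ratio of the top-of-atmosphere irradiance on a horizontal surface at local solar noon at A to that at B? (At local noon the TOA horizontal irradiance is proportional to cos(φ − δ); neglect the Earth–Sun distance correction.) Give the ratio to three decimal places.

A: cos θ_z = cos(6.1° − (5.1°)) = 0.9998.
B: cos θ_z = cos(-40.7° − (6.5°)) = 0.6794.
Ratio A/B = 0.9998 / 0.6794 = 1.4716.

1.472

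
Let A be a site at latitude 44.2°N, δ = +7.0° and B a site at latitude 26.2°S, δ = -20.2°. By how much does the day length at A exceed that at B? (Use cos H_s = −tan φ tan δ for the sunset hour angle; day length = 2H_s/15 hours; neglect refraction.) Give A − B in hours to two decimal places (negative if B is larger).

A: H_s = arccos(−tan 44.2° · tan 7.0°) = 96.86°, so 2H_s/15 = 12.9147 h.
B: H_s = arccos(−tan -26.2° · tan -20.2°) = 100.43°, so 2H_s/15 = 13.3907 h.
A − B = 12.9147 − 13.3907 = -0.4760 h.

-0.48 h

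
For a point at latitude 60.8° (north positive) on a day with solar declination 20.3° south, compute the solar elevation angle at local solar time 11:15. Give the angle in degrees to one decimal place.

Hour angle H = 15° × (11.25 − 12) = -11.25°.
cos θ_z = sin(60.8°) sin(-20.3°) + cos(60.8°) cos(-20.3°) cos(-11.25°) = -0.3028 + 0.4488 = 0.1460.
θ_z = arccos(0.1460) = 81.60°, so the elevation is 90° − 81.60° = 8.40°.

8.4°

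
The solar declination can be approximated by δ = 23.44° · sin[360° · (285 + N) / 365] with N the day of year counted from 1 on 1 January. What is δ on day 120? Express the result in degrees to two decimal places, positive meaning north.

360 × (285 + 120) / 365 = 399.452°; sin(399.452°) = 0.6354.
δ = 23.44 × 0.6354 = 14.894° ≈ +14.89°.

+14.89°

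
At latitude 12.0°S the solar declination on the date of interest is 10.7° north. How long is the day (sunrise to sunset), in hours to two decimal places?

11.69 hours

The sunset hour angle satisfies cos H_s = −tan φ tan δ = 0.0402, giving H_s = 87.70°.
Day length = 2 H_s / 15° h⁻¹ = 175.40° / 15 = 11.693 h.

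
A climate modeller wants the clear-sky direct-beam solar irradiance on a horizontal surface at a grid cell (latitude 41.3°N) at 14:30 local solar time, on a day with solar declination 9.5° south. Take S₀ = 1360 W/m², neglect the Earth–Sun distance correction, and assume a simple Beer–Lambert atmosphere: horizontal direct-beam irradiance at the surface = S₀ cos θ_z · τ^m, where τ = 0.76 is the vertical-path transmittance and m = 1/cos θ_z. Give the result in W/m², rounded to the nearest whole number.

367 W/m²

Hour angle H = 15° × (14.5 − 12) = 37.50°.
With φ = 41.3°, δ = -9.5°, H = 37.50°: sin φ sin δ = -0.1089, cos φ cos δ cos H = 0.5878, so cos θ_z = 0.4789.
Air mass m = 1/cos θ_z = 1/0.4789 = 2.088; τ^m = 0.76^2.088 = 0.5638.
Surface direct beam = 1360 × 0.4789 × 0.5638 = 367.21 W/m².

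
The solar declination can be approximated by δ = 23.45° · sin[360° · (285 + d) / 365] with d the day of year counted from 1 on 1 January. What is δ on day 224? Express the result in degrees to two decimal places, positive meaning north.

+14.43°

360 × (285 + 224) / 365 = 502.027°; sin(502.027°) = 0.6153.
δ = 23.45 × 0.6153 = 14.429° ≈ +14.43°.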